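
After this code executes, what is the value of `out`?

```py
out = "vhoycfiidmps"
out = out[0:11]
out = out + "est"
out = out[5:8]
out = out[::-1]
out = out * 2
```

slice [0:11] → 'vhoycfiidmp'
+ 'est' → 'vhoycfiidmpest'
slice [5:8] → 'fii'
reverse → 'iif'
repeat ×2 → 'iifiif'

'iifiif'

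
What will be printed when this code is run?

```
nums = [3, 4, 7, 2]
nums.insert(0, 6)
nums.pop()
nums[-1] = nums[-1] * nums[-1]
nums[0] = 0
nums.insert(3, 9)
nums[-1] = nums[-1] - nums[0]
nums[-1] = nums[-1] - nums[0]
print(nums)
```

insert 6 at 0 → [6, 3, 4, 7, 2]
pop() removes 2 → [6, 3, 4, 7]
nums[-1] = nums[-1]*nums[-1] = 7*7 = 49 → [6, 3, 4, 49]
nums[0] = 0 → [0, 3, 4, 49]
insert 9 at 3 → [0, 3, 4, 9, 49]
nums[-1] = nums[-1]-nums[0] = 49-0 = 49 → [0, 3, 4, 9, 49]
nums[-1] = nums[-1]-nums[0] = 49-0 = 49 → [0, 3, 4, 9, 49]

[0, 3, 4, 9, 49]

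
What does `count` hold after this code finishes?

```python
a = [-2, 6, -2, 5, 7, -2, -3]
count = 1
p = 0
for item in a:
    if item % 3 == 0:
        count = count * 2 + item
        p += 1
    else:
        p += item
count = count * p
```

item=-2: not %3==0; p=-2
item=6: %3==0, count = 1*2+6 = 8; p=-1
item=-2: not %3==0; p=-3
item=5: not %3==0; p=2
item=7: not %3==0; p=9
item=-2: not %3==0; p=7
item=-3: %3==0, count = 8*2+(-3) = 13; p=8
count*p = 13*8 = 104

104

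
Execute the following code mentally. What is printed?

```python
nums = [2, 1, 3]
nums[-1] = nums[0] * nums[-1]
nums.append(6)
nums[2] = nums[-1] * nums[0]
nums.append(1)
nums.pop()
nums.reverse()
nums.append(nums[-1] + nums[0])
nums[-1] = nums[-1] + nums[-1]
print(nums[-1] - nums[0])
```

nums[-1] = nums[0]*nums[-1] = 2*3 = 6 → [2, 1, 6]
append 6 → [2, 1, 6, 6]
nums[2] = nums[-1]*nums[0] = 6*2 = 12 → [2, 1, 12, 6]
append 1 → [2, 1, 12, 6, 1]
pop() removes 1 → [2, 1, 12, 6]
reverse → [6, 12, 1, 2]
append nums[-1]+nums[0] = 2+6 = 8 → [6, 12, 1, 2, 8]
nums[-1] = nums[-1]+nums[-1] = 8+8 = 16 → [6, 12, 1, 2, 16]
nums[-1]-nums[0] = 16-6 = 10

10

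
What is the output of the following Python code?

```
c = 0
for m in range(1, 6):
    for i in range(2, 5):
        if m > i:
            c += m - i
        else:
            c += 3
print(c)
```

37

m=1,i=2: not 1>2, c = 0+3 = 3
m=1,i=3: not 1>3, c = 3+3 = 6
m=1,i=4: not 1>4, c = 6+3 = 9
m=2,i=2: not 2>2, c = 9+3 = 12
m=2,i=3: not 2>3, c = 12+3 = 15
m=2,i=4: not 2>4, c = 15+3 = 18
m=3,i=2: 3>2, c = 18+1 = 19
m=3,i=3: not 3>3, c = 19+3 = 22
m=3,i=4: not 3>4, c = 22+3 = 25
m=4,i=2: 4>2, c = 25+2 = 27
m=4,i=3: 4>3, c = 27+1 = 28
m=4,i=4: not 4>4, c = 28+3 = 31
m=5,i=2: 5>2, c = 31+3 = 34
m=5,i=3: 5>3, c = 34+2 = 36
m=5,i=4: 5>4, c = 36+1 = 37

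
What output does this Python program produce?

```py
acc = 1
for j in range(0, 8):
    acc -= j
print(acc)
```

-27

j=0: acc = 1-0 = 1
j=1: acc = 1-1 = 0
j=2: acc = 0-2 = -2
j=3: acc = (-2)-3 = -5
j=4: acc = (-5)-4 = -9
j=5: acc = (-9)-5 = -14
j=6: acc = (-14)-6 = -20
j=7: acc = (-20)-7 = -27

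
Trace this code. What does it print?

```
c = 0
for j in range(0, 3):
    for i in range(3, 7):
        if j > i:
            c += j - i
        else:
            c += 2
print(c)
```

j=0,i=3: not 0>3, c = 0+2 = 2
j=0,i=4: not 0>4, c = 2+2 = 4
j=0,i=5: not 0>5, c = 4+2 = 6
j=0,i=6: not 0>6, c = 6+2 = 8
j=1,i=3: not 1>3, c = 8+2 = 10
j=1,i=4: not 1>4, c = 10+2 = 12
j=1,i=5: not 1>5, c = 12+2 = 14
j=1,i=6: not 1>6, c = 14+2 = 16
j=2,i=3: not 2>3, c = 16+2 = 18
j=2,i=4: not 2>4, c = 18+2 = 20
j=2,i=5: not 2>5, c = 20+2 = 22
j=2,i=6: not 2>6, c = 22+2 = 24

24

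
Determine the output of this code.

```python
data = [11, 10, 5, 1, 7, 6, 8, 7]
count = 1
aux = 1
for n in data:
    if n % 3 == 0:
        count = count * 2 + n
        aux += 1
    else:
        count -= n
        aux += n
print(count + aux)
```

n=11: not %3==0, count = 1-11 = -10; aux=12
n=10: not %3==0, count = (-10)-10 = -20; aux=22
n=5: not %3==0, count = (-20)-5 = -25; aux=27
n=1: not %3==0, count = (-25)-1 = -26; aux=28
n=7: not %3==0, count = (-26)-7 = -33; aux=35
n=6: %3==0, count = (-33)*2+6 = -60; aux=36
n=8: not %3==0, count = (-60)-8 = -68; aux=44
n=7: not %3==0, count = (-68)-7 = -75; aux=51
count+aux = (-75)+51 = -24

-24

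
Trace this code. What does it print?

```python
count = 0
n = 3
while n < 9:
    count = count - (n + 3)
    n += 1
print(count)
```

n=3: count = 0-6 = -6
n=4: count = (-6)-7 = -13
n=5: count = (-13)-8 = -21
n=6: count = (-21)-9 = -30
n=7: count = (-30)-10 = -40
n=8: count = (-40)-11 = -51

-51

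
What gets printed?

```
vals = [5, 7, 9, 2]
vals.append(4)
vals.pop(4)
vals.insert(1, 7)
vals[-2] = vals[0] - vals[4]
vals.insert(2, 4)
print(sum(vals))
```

28

append 4 → [5, 7, 9, 2, 4]
pop(4) removes 4 → [5, 7, 9, 2]
insert 7 at 1 → [5, 7, 7, 9, 2]
vals[-2] = vals[0]-vals[4] = 5-2 = 3 → [5, 7, 7, 3, 2]
insert 4 at 2 → [5, 7, 4, 7, 3, 2]
sum = 28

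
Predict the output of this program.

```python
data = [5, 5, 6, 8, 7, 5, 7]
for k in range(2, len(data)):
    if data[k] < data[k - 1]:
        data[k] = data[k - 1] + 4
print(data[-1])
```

k=2: 6>=5, unchanged → [5, 5, 6, 8, 7, 5, 7]
k=3: 8>=6, unchanged → [5, 5, 6, 8, 7, 5, 7]
k=4: 7<8, data[4] = 8+4 = 12 → [5, 5, 6, 8, 12, 5, 7]
k=5: 5<12, data[5] = 12+4 = 16 → [5, 5, 6, 8, 12, 16, 7]
k=6: 7<16, data[6] = 16+4 = 20 → [5, 5, 6, 8, 12, 16, 20]

20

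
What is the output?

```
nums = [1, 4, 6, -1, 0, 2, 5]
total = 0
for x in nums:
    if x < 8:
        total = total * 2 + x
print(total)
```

289

x=1: <8, total = 0*2+1 = 1
x=4: <8, total = 1*2+4 = 6
x=6: <8, total = 6*2+6 = 18
x=-1: <8, total = 18*2+(-1) = 35
x=0: <8, total = 35*2+0 = 70
x=2: <8, total = 70*2+2 = 142
x=5: <8, total = 142*2+5 = 289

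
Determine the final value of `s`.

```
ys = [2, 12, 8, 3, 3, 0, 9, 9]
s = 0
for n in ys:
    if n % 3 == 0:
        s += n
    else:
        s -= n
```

n=2: not %3==0, s = 0-2 = -2
n=12: %3==0, s = (-2)+12 = 10
n=8: not %3==0, s = 10-8 = 2
n=3: %3==0, s = 2+3 = 5
n=3: %3==0, s = 5+3 = 8
n=0: %3==0, s = 8+0 = 8
n=9: %3==0, s = 8+9 = 17
n=9: %3==0, s = 17+9 = 26

26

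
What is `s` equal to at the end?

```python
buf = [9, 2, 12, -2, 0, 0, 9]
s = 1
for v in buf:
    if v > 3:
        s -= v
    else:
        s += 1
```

v=9: >3, s = 1-9 = -8
v=2: not >3, s = (-8)+1 = -7
v=12: >3, s = (-7)-12 = -19
v=-2: not >3, s = (-19)+1 = -18
v=0: not >3, s = (-18)+1 = -17
v=0: not >3, s = (-17)+1 = -16
v=9: >3, s = (-16)-9 = -25

-25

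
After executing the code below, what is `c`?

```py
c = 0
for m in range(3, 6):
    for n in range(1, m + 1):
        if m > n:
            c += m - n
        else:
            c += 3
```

m=3,n=1: 3>1, c = 0+2 = 2
m=3,n=2: 3>2, c = 2+1 = 3
m=3,n=3: not 3>3, c = 3+3 = 6
m=4,n=1: 4>1, c = 6+3 = 9
m=4,n=2: 4>2, c = 9+2 = 11
m=4,n=3: 4>3, c = 11+1 = 12
m=4,n=4: not 4>4, c = 12+3 = 15
m=5,n=1: 5>1, c = 15+4 = 19
m=5,n=2: 5>2, c = 19+3 = 22
m=5,n=3: 5>3, c = 22+2 = 24
m=5,n=4: 5>4, c = 24+1 = 25
m=5,n=5: not 5>5, c = 25+3 = 28

28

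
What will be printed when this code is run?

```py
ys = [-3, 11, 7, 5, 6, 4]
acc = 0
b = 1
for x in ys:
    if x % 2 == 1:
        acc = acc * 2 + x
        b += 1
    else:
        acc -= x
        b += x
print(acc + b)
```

x=-3: odd, acc = 0*2+(-3) = -3; b=2
x=11: odd, acc = (-3)*2+11 = 5; b=3
x=7: odd, acc = 5*2+7 = 17; b=4
x=5: odd, acc = 17*2+5 = 39; b=5
x=6: not odd, acc = 39-6 = 33; b=11
x=4: not odd, acc = 33-4 = 29; b=15
acc+b = 29+15 = 44

44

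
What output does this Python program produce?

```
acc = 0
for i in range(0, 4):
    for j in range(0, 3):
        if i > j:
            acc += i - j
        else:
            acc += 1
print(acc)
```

16

i=0,j=0: not 0>0, acc = 0+1 = 1
i=0,j=1: not 0>1, acc = 1+1 = 2
i=0,j=2: not 0>2, acc = 2+1 = 3
i=1,j=0: 1>0, acc = 3+1 = 4
i=1,j=1: not 1>1, acc = 4+1 = 5
i=1,j=2: not 1>2, acc = 5+1 = 6
i=2,j=0: 2>0, acc = 6+2 = 8
i=2,j=1: 2>1, acc = 8+1 = 9
i=2,j=2: not 2>2, acc = 9+1 = 10
i=3,j=0: 3>0, acc = 10+3 = 13
i=3,j=1: 3>1, acc = 13+2 = 15
i=3,j=2: 3>2, acc = 15+1 = 16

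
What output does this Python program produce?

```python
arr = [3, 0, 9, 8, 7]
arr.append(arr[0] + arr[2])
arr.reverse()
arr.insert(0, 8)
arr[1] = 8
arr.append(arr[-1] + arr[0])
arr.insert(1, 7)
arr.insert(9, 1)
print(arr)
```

[8, 7, 8, 7, 8, 9, 0, 3, 11, 1]

append arr[0]+arr[2] = 3+9 = 12 → [3, 0, 9, 8, 7, 12]
reverse → [12, 7, 8, 9, 0, 3]
insert 8 at 0 → [8, 12, 7, 8, 9, 0, 3]
arr[1] = 8 → [8, 8, 7, 8, 9, 0, 3]
append arr[-1]+arr[0] = 3+8 = 11 → [8, 8, 7, 8, 9, 0, 3, 11]
insert 7 at 1 → [8, 7, 8, 7, 8, 9, 0, 3, 11]
insert 1 at 9 → [8, 7, 8, 7, 8, 9, 0, 3, 11, 1]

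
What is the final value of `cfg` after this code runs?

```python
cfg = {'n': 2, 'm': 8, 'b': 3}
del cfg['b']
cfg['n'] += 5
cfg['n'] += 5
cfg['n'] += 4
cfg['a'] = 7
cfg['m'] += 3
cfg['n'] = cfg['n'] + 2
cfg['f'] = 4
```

{'n': 18, 'm': 11, 'a': 7, 'f': 4}

del 'b' → {'n': 2, 'm': 8}
cfg['n'] = 2+5 = 7 → {'n': 7, 'm': 8}
cfg['n'] = 7+5 = 12 → {'n': 12, 'm': 8}
cfg['n'] = 12+4 = 16 → {'n': 16, 'm': 8}
cfg['a'] = 7 → {'n': 16, 'm': 8, 'a': 7}
cfg['m'] = 8+3 = 11 → {'n': 16, 'm': 11, 'a': 7}
cfg['n'] = cfg['n']+2 = 18 → {'n': 18, 'm': 11, 'a': 7}
cfg['f'] = 4 → {'n': 18, 'm': 11, 'a': 7, 'f': 4}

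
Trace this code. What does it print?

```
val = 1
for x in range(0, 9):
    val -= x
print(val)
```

x=0: val = 1-0 = 1
x=1: val = 1-1 = 0
x=2: val = 0-2 = -2
x=3: val = (-2)-3 = -5
x=4: val = (-5)-4 = -9
x=5: val = (-9)-5 = -14
x=6: val = (-14)-6 = -20
x=7: val = (-20)-7 = -27
x=8: val = (-27)-8 = -35

-35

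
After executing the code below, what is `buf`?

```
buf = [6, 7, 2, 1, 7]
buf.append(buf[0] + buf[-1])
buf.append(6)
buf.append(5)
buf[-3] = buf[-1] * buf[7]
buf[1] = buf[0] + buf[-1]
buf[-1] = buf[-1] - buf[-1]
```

[6, 11, 2, 1, 7, 25, 6, 0]

append buf[0]+buf[-1] = 6+7 = 13 → [6, 7, 2, 1, 7, 13]
append 6 → [6, 7, 2, 1, 7, 13, 6]
append 5 → [6, 7, 2, 1, 7, 13, 6, 5]
buf[-3] = buf[-1]*buf[7] = 5*5 = 25 → [6, 7, 2, 1, 7, 25, 6, 5]
buf[1] = buf[0]+buf[-1] = 6+5 = 11 → [6, 11, 2, 1, 7, 25, 6, 5]
buf[-1] = buf[-1]-buf[-1] = 5-5 = 0 → [6, 11, 2, 1, 7, 25, 6, 0]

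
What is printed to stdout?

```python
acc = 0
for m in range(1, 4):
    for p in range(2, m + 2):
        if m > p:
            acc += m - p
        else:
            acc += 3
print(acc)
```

m=1,p=2: not 1>2, acc = 0+3 = 3
m=2,p=2: not 2>2, acc = 3+3 = 6
m=2,p=3: not 2>3, acc = 6+3 = 9
m=3,p=2: 3>2, acc = 9+1 = 10
m=3,p=3: not 3>3, acc = 10+3 = 13
m=3,p=4: not 3>4, acc = 13+3 = 16

16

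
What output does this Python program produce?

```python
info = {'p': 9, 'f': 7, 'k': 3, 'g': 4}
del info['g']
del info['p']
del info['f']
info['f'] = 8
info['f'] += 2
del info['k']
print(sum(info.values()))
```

10

del 'g' → {'p': 9, 'f': 7, 'k': 3}
del 'p' → {'f': 7, 'k': 3}
del 'f' → {'k': 3}
info['f'] = 8 → {'k': 3, 'f': 8}
info['f'] = 8+2 = 10 → {'k': 3, 'f': 10}
del 'k' → {'f': 10}
sum of values = 10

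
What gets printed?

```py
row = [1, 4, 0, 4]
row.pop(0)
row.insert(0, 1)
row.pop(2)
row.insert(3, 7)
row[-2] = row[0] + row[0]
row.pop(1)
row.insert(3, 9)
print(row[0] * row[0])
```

1

pop(0) removes 1 → [4, 0, 4]
insert 1 at 0 → [1, 4, 0, 4]
pop(2) removes 0 → [1, 4, 4]
insert 7 at 3 → [1, 4, 4, 7]
row[-2] = row[0]+row[0] = 1+1 = 2 → [1, 4, 2, 7]
pop(1) removes 4 → [1, 2, 7]
insert 9 at 3 → [1, 2, 7, 9]
row[0]*row[0] = 1*1 = 1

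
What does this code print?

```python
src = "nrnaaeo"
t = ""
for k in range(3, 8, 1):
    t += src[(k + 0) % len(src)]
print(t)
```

aaeon

k=3: add src[3]='a' → 'a'
k=4: add src[4]='a' → 'aa'
k=5: add src[5]='e' → 'aae'
k=6: add src[6]='o' → 'aaeo'
k=7: add src[0]='n' → 'aaeon'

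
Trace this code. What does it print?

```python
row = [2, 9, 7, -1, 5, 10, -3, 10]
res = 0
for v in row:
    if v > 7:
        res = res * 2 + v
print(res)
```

v=2: not >7
v=9: >7, res = 0*2+9 = 9
v=7: not >7
v=-1: not >7
v=5: not >7
v=10: >7, res = 9*2+10 = 28
v=-3: not >7
v=10: >7, res = 28*2+10 = 66

66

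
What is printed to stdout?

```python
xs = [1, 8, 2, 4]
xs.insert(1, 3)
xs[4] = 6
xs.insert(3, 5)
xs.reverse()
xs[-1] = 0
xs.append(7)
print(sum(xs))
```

31

insert 3 at 1 → [1, 3, 8, 2, 4]
xs[4] = 6 → [1, 3, 8, 2, 6]
insert 5 at 3 → [1, 3, 8, 5, 2, 6]
reverse → [6, 2, 5, 8, 3, 1]
xs[-1] = 0 → [6, 2, 5, 8, 3, 0]
append 7 → [6, 2, 5, 8, 3, 0, 7]
sum = 31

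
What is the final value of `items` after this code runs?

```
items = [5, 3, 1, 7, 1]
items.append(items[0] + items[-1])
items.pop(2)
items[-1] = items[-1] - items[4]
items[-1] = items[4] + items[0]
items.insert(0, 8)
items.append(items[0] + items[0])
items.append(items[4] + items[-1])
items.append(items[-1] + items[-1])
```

append items[0]+items[-1] = 5+1 = 6 → [5, 3, 1, 7, 1, 6]
pop(2) removes 1 → [5, 3, 7, 1, 6]
items[-1] = items[-1]-items[4] = 6-6 = 0 → [5, 3, 7, 1, 0]
items[-1] = items[4]+items[0] = 0+5 = 5 → [5, 3, 7, 1, 5]
insert 8 at 0 → [8, 5, 3, 7, 1, 5]
append items[0]+items[0] = 8+8 = 16 → [8, 5, 3, 7, 1, 5, 16]
append items[4]+items[-1] = 1+16 = 17 → [8, 5, 3, 7, 1, 5, 16, 17]
append items[-1]+items[-1] = 17+17 = 34 → [8, 5, 3, 7, 1, 5, 16, 17, 34]

[8, 5, 3, 7, 1, 5, 16, 17, 34]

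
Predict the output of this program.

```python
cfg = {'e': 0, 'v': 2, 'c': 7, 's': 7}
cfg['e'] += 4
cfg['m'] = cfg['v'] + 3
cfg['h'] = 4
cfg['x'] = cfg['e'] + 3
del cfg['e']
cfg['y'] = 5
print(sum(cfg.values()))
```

37

cfg['e'] = 0+4 = 4 → {'e': 4, 'v': 2, 'c': 7, 's': 7}
cfg['m'] = cfg['v']+3 = 5 → {'e': 4, 'v': 2, 'c': 7, 's': 7, 'm': 5}
cfg['h'] = 4 → {'e': 4, 'v': 2, 'c': 7, 's': 7, 'm': 5, 'h': 4}
cfg['x'] = cfg['e']+3 = 7 → {'e': 4, 'v': 2, 'c': 7, 's': 7, 'm': 5, 'h': 4, 'x': 7}
del 'e' → {'v': 2, 'c': 7, 's': 7, 'm': 5, 'h': 4, 'x': 7}
cfg['y'] = 5 → {'v': 2, 'c': 7, 's': 7, 'm': 5, 'h': 4, 'x': 7, 'y': 5}
sum of values = 37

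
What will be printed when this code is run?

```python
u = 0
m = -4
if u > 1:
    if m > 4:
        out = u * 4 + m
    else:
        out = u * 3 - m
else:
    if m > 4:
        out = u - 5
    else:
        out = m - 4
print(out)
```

u=0, m=-4
u > 1 is False; m > 4 is False
→ out = m - 4 = -8

-8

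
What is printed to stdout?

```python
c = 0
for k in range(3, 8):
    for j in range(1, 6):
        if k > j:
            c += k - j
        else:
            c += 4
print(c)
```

78

k=3,j=1: 3>1, c = 0+2 = 2
k=3,j=2: 3>2, c = 2+1 = 3
k=3,j=3: not 3>3, c = 3+4 = 7
k=3,j=4: not 3>4, c = 7+4 = 11
k=3,j=5: not 3>5, c = 11+4 = 15
k=4,j=1: 4>1, c = 15+3 = 18
k=4,j=2: 4>2, c = 18+2 = 20
k=4,j=3: 4>3, c = 20+1 = 21
k=4,j=4: not 4>4, c = 21+4 = 25
k=4,j=5: not 4>5, c = 25+4 = 29
k=5,j=1: 5>1, c = 29+4 = 33
k=5,j=2: 5>2, c = 33+3 = 36
k=5,j=3: 5>3, c = 36+2 = 38
k=5,j=4: 5>4, c = 38+1 = 39
k=5,j=5: not 5>5, c = 39+4 = 43
k=6,j=1: 6>1, c = 43+5 = 48
k=6,j=2: 6>2, c = 48+4 = 52
k=6,j=3: 6>3, c = 52+3 = 55
k=6,j=4: 6>4, c = 55+2 = 57
k=6,j=5: 6>5, c = 57+1 = 58
k=7,j=1: 7>1, c = 58+6 = 64
k=7,j=2: 7>2, c = 64+5 = 69
k=7,j=3: 7>3, c = 69+4 = 73
k=7,j=4: 7>4, c = 73+3 = 76
k=7,j=5: 7>5, c = 76+2 = 78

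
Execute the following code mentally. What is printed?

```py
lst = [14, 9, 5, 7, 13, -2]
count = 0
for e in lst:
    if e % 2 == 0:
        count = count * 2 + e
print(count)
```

e=14: even, count = 0*2+14 = 14
e=9: not even
e=5: not even
e=7: not even
e=13: not even
e=-2: even, count = 14*2+(-2) = 26

26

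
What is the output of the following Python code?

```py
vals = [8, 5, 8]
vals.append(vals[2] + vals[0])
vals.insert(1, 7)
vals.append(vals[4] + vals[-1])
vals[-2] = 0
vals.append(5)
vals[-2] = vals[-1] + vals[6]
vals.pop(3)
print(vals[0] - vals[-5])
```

append vals[2]+vals[0] = 8+8 = 16 → [8, 5, 8, 16]
insert 7 at 1 → [8, 7, 5, 8, 16]
append vals[4]+vals[-1] = 16+16 = 32 → [8, 7, 5, 8, 16, 32]
vals[-2] = 0 → [8, 7, 5, 8, 0, 32]
append 5 → [8, 7, 5, 8, 0, 32, 5]
vals[-2] = vals[-1]+vals[6] = 5+5 = 10 → [8, 7, 5, 8, 0, 10, 5]
pop(3) removes 8 → [8, 7, 5, 0, 10, 5]
vals[0]-vals[-5] = 8-7 = 1

1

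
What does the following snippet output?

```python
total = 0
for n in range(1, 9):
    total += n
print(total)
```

36

n=1: total = 0+1 = 1
n=2: total = 1+2 = 3
n=3: total = 3+3 = 6
n=4: total = 6+4 = 10
n=5: total = 10+5 = 15
n=6: total = 15+6 = 21
n=7: total = 21+7 = 28
n=8: total = 28+8 = 36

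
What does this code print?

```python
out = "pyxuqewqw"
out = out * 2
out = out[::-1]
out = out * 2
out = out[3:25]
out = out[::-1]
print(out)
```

xuqewqwpyxuqewqwpyxuqe

repeat ×2 → 'pyxuqewqwpyxuqewqw'
reverse → 'wqwequxypwqwequxyp'
repeat ×2 → 'wqwequxypwqwequxypwqwequxypwqwequxyp'
slice [3:25] → 'equxypwqwequxypwqwequx'
reverse → 'xuqewqwpyxuqewqwpyxuqe'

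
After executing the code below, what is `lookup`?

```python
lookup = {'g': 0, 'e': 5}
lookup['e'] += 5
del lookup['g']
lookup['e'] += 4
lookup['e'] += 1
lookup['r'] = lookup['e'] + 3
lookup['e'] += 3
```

{'e': 18, 'r': 18}

lookup['e'] = 5+5 = 10 → {'g': 0, 'e': 10}
del 'g' → {'e': 10}
lookup['e'] = 10+4 = 14 → {'e': 14}
lookup['e'] = 14+1 = 15 → {'e': 15}
lookup['r'] = lookup['e']+3 = 18 → {'e': 15, 'r': 18}
lookup['e'] = 15+3 = 18 → {'e': 18, 'r': 18}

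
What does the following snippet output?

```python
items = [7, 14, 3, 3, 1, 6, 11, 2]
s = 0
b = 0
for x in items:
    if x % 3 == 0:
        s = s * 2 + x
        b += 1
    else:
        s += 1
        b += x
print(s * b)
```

1672

x=7: not %3==0, s = 0+1 = 1; b=7
x=14: not %3==0, s = 1+1 = 2; b=21
x=3: %3==0, s = 2*2+3 = 7; b=22
x=3: %3==0, s = 7*2+3 = 17; b=23
x=1: not %3==0, s = 17+1 = 18; b=24
x=6: %3==0, s = 18*2+6 = 42; b=25
x=11: not %3==0, s = 42+1 = 43; b=36
x=2: not %3==0, s = 43+1 = 44; b=38
s*b = 44*38 = 1672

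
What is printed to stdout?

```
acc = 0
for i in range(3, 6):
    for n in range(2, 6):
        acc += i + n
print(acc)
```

i=3,n=2: acc = 0+5 = 5
i=3,n=3: acc = 5+6 = 11
i=3,n=4: acc = 11+7 = 18
i=3,n=5: acc = 18+8 = 26
i=4,n=2: acc = 26+6 = 32
i=4,n=3: acc = 32+7 = 39
i=4,n=4: acc = 39+8 = 47
i=4,n=5: acc = 47+9 = 56
i=5,n=2: acc = 56+7 = 63
i=5,n=3: acc = 63+8 = 71
i=5,n=4: acc = 71+9 = 80
i=5,n=5: acc = 80+10 = 90

90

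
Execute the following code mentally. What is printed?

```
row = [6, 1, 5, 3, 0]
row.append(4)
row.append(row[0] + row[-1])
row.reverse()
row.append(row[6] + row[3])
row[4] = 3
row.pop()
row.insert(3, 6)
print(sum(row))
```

33

append 4 → [6, 1, 5, 3, 0, 4]
append row[0]+row[-1] = 6+4 = 10 → [6, 1, 5, 3, 0, 4, 10]
reverse → [10, 4, 0, 3, 5, 1, 6]
append row[6]+row[3] = 6+3 = 9 → [10, 4, 0, 3, 5, 1, 6, 9]
row[4] = 3 → [10, 4, 0, 3, 3, 1, 6, 9]
pop() removes 9 → [10, 4, 0, 3, 3, 1, 6]
insert 6 at 3 → [10, 4, 0, 6, 3, 3, 1, 6]
sum = 33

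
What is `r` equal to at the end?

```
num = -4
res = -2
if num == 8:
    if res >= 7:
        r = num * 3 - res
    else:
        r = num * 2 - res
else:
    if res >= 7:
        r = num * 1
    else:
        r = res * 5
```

-10

num=-4, res=-2
num == 8 is False; res >= 7 is False
→ r = res * 5 = -10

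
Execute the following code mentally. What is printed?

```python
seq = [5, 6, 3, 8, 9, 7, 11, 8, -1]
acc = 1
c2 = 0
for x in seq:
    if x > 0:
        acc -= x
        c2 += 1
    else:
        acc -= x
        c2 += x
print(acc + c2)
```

x=5: >0, acc = 1-5 = -4; c2=1
x=6: >0, acc = (-4)-6 = -10; c2=2
x=3: >0, acc = (-10)-3 = -13; c2=3
x=8: >0, acc = (-13)-8 = -21; c2=4
x=9: >0, acc = (-21)-9 = -30; c2=5
x=7: >0, acc = (-30)-7 = -37; c2=6
x=11: >0, acc = (-37)-11 = -48; c2=7
x=8: >0, acc = (-48)-8 = -56; c2=8
x=-1: not >0, acc = (-56)-(-1) = -55; c2=7
acc+c2 = (-55)+7 = -48

-48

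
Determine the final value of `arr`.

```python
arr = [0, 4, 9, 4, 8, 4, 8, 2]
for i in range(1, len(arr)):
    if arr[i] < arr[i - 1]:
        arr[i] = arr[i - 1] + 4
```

i=1: 4>=0, unchanged → [0, 4, 9, 4, 8, 4, 8, 2]
i=2: 9>=4, unchanged → [0, 4, 9, 4, 8, 4, 8, 2]
i=3: 4<9, arr[3] = 9+4 = 13 → [0, 4, 9, 13, 8, 4, 8, 2]
i=4: 8<13, arr[4] = 13+4 = 17 → [0, 4, 9, 13, 17, 4, 8, 2]
i=5: 4<17, arr[5] = 17+4 = 21 → [0, 4, 9, 13, 17, 21, 8, 2]
i=6: 8<21, arr[6] = 21+4 = 25 → [0, 4, 9, 13, 17, 21, 25, 2]
i=7: 2<25, arr[7] = 25+4 = 29 → [0, 4, 9, 13, 17, 21, 25, 29]

[0, 4, 9, 13, 17, 21, 25, 29]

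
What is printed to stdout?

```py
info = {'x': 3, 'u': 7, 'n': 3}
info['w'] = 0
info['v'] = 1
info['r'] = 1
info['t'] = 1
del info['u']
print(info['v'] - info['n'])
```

info['w'] = 0 → {'x': 3, 'u': 7, 'n': 3, 'w': 0}
info['v'] = 1 → {'x': 3, 'u': 7, 'n': 3, 'w': 0, 'v': 1}
info['r'] = 1 → {'x': 3, 'u': 7, 'n': 3, 'w': 0, 'v': 1, 'r': 1}
info['t'] = 1 → {'x': 3, 'u': 7, 'n': 3, 'w': 0, 'v': 1, 'r': 1, 't': 1}
del 'u' → {'x': 3, 'n': 3, 'w': 0, 'v': 1, 'r': 1, 't': 1}
info['v']-info['n'] = 1-3 = -2

-2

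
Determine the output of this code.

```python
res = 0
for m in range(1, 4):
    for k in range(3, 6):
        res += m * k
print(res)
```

72

m=1,k=3: res = 0+3 = 3
m=1,k=4: res = 3+4 = 7
m=1,k=5: res = 7+5 = 12
m=2,k=3: res = 12+6 = 18
m=2,k=4: res = 18+8 = 26
m=2,k=5: res = 26+10 = 36
m=3,k=3: res = 36+9 = 45
m=3,k=4: res = 45+12 = 57
m=3,k=5: res = 57+15 = 72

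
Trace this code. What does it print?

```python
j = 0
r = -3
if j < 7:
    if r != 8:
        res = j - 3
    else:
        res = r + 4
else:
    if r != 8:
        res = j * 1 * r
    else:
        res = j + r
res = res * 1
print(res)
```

j=0, r=-3
j < 7 is True; r != 8 is True
→ res = j - 3 = -3
res = (-3)*1 = -3

-3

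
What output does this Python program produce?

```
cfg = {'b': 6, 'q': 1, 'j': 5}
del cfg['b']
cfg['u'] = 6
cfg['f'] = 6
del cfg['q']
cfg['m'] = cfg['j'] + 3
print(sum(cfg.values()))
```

25

del 'b' → {'q': 1, 'j': 5}
cfg['u'] = 6 → {'q': 1, 'j': 5, 'u': 6}
cfg['f'] = 6 → {'q': 1, 'j': 5, 'u': 6, 'f': 6}
del 'q' → {'j': 5, 'u': 6, 'f': 6}
cfg['m'] = cfg['j']+3 = 8 → {'j': 5, 'u': 6, 'f': 6, 'm': 8}
sum of values = 25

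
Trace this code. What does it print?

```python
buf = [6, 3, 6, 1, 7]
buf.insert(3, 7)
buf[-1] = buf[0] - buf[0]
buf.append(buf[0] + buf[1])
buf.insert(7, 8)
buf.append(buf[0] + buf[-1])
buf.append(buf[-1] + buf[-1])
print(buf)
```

insert 7 at 3 → [6, 3, 6, 7, 1, 7]
buf[-1] = buf[0]-buf[0] = 6-6 = 0 → [6, 3, 6, 7, 1, 0]
append buf[0]+buf[1] = 6+3 = 9 → [6, 3, 6, 7, 1, 0, 9]
insert 8 at 7 → [6, 3, 6, 7, 1, 0, 9, 8]
append buf[0]+buf[-1] = 6+8 = 14 → [6, 3, 6, 7, 1, 0, 9, 8, 14]
append buf[-1]+buf[-1] = 14+14 = 28 → [6, 3, 6, 7, 1, 0, 9, 8, 14, 28]

[6, 3, 6, 7, 1, 0, 9, 8, 14, 28]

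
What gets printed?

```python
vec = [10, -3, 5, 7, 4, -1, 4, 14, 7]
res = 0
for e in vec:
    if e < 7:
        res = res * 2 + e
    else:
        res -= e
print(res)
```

e=10: not <7, res = 0-10 = -10
e=-3: <7, res = (-10)*2+(-3) = -23
e=5: <7, res = (-23)*2+5 = -41
e=7: not <7, res = (-41)-7 = -48
e=4: <7, res = (-48)*2+4 = -92
e=-1: <7, res = (-92)*2+(-1) = -185
e=4: <7, res = (-185)*2+4 = -366
e=14: not <7, res = (-366)-14 = -380
e=7: not <7, res = (-380)-7 = -387

-387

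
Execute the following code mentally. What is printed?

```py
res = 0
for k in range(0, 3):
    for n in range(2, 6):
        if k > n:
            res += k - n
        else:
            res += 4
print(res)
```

48

k=0,n=2: not 0>2, res = 0+4 = 4
k=0,n=3: not 0>3, res = 4+4 = 8
k=0,n=4: not 0>4, res = 8+4 = 12
k=0,n=5: not 0>5, res = 12+4 = 16
k=1,n=2: not 1>2, res = 16+4 = 20
k=1,n=3: not 1>3, res = 20+4 = 24
k=1,n=4: not 1>4, res = 24+4 = 28
k=1,n=5: not 1>5, res = 28+4 = 32
k=2,n=2: not 2>2, res = 32+4 = 36
k=2,n=3: not 2>3, res = 36+4 = 40
k=2,n=4: not 2>4, res = 40+4 = 44
k=2,n=5: not 2>5, res = 44+4 = 48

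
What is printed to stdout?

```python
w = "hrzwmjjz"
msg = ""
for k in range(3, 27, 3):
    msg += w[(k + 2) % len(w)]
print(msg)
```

jhwjrmzz

k=3: add w[5]='j' → 'j'
k=6: add w[0]='h' → 'jh'
k=9: add w[3]='w' → 'jhw'
k=12: add w[6]='j' → 'jhwj'
k=15: add w[1]='r' → 'jhwjr'
k=18: add w[4]='m' → 'jhwjrm'
k=21: add w[7]='z' → 'jhwjrmz'
k=24: add w[2]='z' → 'jhwjrmzz'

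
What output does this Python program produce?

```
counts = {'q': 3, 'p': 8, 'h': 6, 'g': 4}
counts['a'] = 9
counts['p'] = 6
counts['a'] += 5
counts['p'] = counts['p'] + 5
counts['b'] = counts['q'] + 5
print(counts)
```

{'q': 3, 'p': 11, 'h': 6, 'g': 4, 'a': 14, 'b': 8}

counts['a'] = 9 → {'q': 3, 'p': 8, 'h': 6, 'g': 4, 'a': 9}
counts['p'] = 6 → {'q': 3, 'p': 6, 'h': 6, 'g': 4, 'a': 9}
counts['a'] = 9+5 = 14 → {'q': 3, 'p': 6, 'h': 6, 'g': 4, 'a': 14}
counts['p'] = counts['p']+5 = 11 → {'q': 3, 'p': 11, 'h': 6, 'g': 4, 'a': 14}
counts['b'] = counts['q']+5 = 8 → {'q': 3, 'p': 11, 'h': 6, 'g': 4, 'a': 14, 'b': 8}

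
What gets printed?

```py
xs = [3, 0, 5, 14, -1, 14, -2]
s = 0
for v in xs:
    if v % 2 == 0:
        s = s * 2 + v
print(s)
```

v=3: not even
v=0: even, s = 0*2+0 = 0
v=5: not even
v=14: even, s = 0*2+14 = 14
v=-1: not even
v=14: even, s = 14*2+14 = 42
v=-2: even, s = 42*2+(-2) = 82

82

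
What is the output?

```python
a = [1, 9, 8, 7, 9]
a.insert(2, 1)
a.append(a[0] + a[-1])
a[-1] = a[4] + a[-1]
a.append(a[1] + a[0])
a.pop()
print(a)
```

insert 1 at 2 → [1, 9, 1, 8, 7, 9]
append a[0]+a[-1] = 1+9 = 10 → [1, 9, 1, 8, 7, 9, 10]
a[-1] = a[4]+a[-1] = 7+10 = 17 → [1, 9, 1, 8, 7, 9, 17]
append a[1]+a[0] = 9+1 = 10 → [1, 9, 1, 8, 7, 9, 17, 10]
pop() removes 10 → [1, 9, 1, 8, 7, 9, 17]

[1, 9, 1, 8, 7, 9, 17]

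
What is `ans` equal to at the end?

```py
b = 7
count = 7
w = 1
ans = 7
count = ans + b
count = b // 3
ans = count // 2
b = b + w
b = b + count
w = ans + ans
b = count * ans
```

count = 7+7 = 14
count = 7//3 = 2
ans = 2//2 = 1
b = 7+1 = 8
b = 8+2 = 10
w = 1+1 = 2
b = 2*1 = 2

1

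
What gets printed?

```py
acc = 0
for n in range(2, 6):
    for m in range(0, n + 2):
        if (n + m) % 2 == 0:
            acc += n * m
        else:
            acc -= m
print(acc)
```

n=2,m=0: even sum, acc = 0+0 = 0
n=2,m=1: odd sum, acc = 0-1 = -1
n=2,m=2: even sum, acc = (-1)+4 = 3
n=2,m=3: odd sum, acc = 3-3 = 0
n=3,m=0: odd sum, acc = 0-0 = 0
n=3,m=1: even sum, acc = 0+3 = 3
n=3,m=2: odd sum, acc = 3-2 = 1
n=3,m=3: even sum, acc = 1+9 = 10
n=3,m=4: odd sum, acc = 10-4 = 6
n=4,m=0: even sum, acc = 6+0 = 6
n=4,m=1: odd sum, acc = 6-1 = 5
n=4,m=2: even sum, acc = 5+8 = 13
n=4,m=3: odd sum, acc = 13-3 = 10
n=4,m=4: even sum, acc = 10+16 = 26
n=4,m=5: odd sum, acc = 26-5 = 21
n=5,m=0: odd sum, acc = 21-0 = 21
n=5,m=1: even sum, acc = 21+5 = 26
n=5,m=2: odd sum, acc = 26-2 = 24
n=5,m=3: even sum, acc = 24+15 = 39
n=5,m=4: odd sum, acc = 39-4 = 35
n=5,m=5: even sum, acc = 35+25 = 60
n=5,m=6: odd sum, acc = 60-6 = 54

54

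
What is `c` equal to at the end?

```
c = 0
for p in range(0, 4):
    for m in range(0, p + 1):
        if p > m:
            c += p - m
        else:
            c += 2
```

p=0,m=0: not 0>0, c = 0+2 = 2
p=1,m=0: 1>0, c = 2+1 = 3
p=1,m=1: not 1>1, c = 3+2 = 5
p=2,m=0: 2>0, c = 5+2 = 7
p=2,m=1: 2>1, c = 7+1 = 8
p=2,m=2: not 2>2, c = 8+2 = 10
p=3,m=0: 3>0, c = 10+3 = 13
p=3,m=1: 3>1, c = 13+2 = 15
p=3,m=2: 3>2, c = 15+1 = 16
p=3,m=3: not 3>3, c = 16+2 = 18

18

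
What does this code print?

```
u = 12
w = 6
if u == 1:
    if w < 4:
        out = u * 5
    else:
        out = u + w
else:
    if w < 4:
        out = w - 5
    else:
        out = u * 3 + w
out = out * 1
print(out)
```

u=12, w=6
u == 1 is False; w < 4 is False
→ out = u * 3 + w = 42
out = 42*1 = 42

42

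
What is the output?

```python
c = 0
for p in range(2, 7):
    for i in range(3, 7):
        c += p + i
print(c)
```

p=2,i=3: c = 0+5 = 5
p=2,i=4: c = 5+6 = 11
p=2,i=5: c = 11+7 = 18
p=2,i=6: c = 18+8 = 26
p=3,i=3: c = 26+6 = 32
p=3,i=4: c = 32+7 = 39
p=3,i=5: c = 39+8 = 47
p=3,i=6: c = 47+9 = 56
p=4,i=3: c = 56+7 = 63
p=4,i=4: c = 63+8 = 71
p=4,i=5: c = 71+9 = 80
p=4,i=6: c = 80+10 = 90
p=5,i=3: c = 90+8 = 98
p=5,i=4: c = 98+9 = 107
p=5,i=5: c = 107+10 = 117
p=5,i=6: c = 117+11 = 128
p=6,i=3: c = 128+9 = 137
p=6,i=4: c = 137+10 = 147
p=6,i=5: c = 147+11 = 158
p=6,i=6: c = 158+12 = 170

170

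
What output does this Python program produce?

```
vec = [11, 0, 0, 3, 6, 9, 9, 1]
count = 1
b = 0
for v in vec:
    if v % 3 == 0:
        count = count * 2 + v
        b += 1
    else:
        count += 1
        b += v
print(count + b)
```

v=11: not %3==0, count = 1+1 = 2; b=11
v=0: %3==0, count = 2*2+0 = 4; b=12
v=0: %3==0, count = 4*2+0 = 8; b=13
v=3: %3==0, count = 8*2+3 = 19; b=14
v=6: %3==0, count = 19*2+6 = 44; b=15
v=9: %3==0, count = 44*2+9 = 97; b=16
v=9: %3==0, count = 97*2+9 = 203; b=17
v=1: not %3==0, count = 203+1 = 204; b=18
count+b = 204+18 = 222

222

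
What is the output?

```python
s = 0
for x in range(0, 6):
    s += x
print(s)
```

x=0: s = 0+0 = 0
x=1: s = 0+1 = 1
x=2: s = 1+2 = 3
x=3: s = 3+3 = 6
x=4: s = 6+4 = 10
x=5: s = 10+5 = 15

15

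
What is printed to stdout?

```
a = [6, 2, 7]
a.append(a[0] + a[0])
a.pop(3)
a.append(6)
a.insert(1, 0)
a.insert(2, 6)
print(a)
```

append a[0]+a[0] = 6+6 = 12 → [6, 2, 7, 12]
pop(3) removes 12 → [6, 2, 7]
append 6 → [6, 2, 7, 6]
insert 0 at 1 → [6, 0, 2, 7, 6]
insert 6 at 2 → [6, 0, 6, 2, 7, 6]

[6, 0, 6, 2, 7, 6]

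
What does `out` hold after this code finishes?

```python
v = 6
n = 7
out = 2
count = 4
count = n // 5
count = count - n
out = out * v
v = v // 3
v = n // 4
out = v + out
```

13

count = 7//5 = 1
count = 1-7 = -6
out = 2*6 = 12
v = 6//3 = 2
v = 7//4 = 1
out = 1+12 = 13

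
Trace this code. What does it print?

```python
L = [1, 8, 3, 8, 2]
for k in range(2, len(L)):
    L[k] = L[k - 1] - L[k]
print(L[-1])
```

k=2: L[2] = 8-3 = 5 → [1, 8, 5, 8, 2]
k=3: L[3] = 5-8 = -3 → [1, 8, 5, -3, 2]
k=4: L[4] = (-3)-2 = -5 → [1, 8, 5, -3, -5]

-5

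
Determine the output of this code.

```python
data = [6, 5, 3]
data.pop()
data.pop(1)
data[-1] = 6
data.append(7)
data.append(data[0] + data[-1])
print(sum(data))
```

pop() removes 3 → [6, 5]
pop(1) removes 5 → [6]
data[-1] = 6 → [6]
append 7 → [6, 7]
append data[0]+data[-1] = 6+7 = 13 → [6, 7, 13]
sum = 26

26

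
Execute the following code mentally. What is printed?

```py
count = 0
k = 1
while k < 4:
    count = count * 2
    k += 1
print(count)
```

k=1: count = 0*2 = 0
k=2: count = 0*2 = 0
k=3: count = 0*2 = 0

0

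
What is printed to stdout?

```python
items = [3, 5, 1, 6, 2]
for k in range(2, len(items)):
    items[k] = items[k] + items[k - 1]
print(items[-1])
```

14

k=2: items[2] = 1+5 = 6 → [3, 5, 6, 6, 2]
k=3: items[3] = 6+6 = 12 → [3, 5, 6, 12, 2]
k=4: items[4] = 2+12 = 14 → [3, 5, 6, 12, 14]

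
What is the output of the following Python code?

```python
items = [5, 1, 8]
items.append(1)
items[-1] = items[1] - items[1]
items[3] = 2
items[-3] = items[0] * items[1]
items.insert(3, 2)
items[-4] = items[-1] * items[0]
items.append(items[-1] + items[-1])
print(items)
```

[5, 10, 8, 2, 2, 4]

append 1 → [5, 1, 8, 1]
items[-1] = items[1]-items[1] = 1-1 = 0 → [5, 1, 8, 0]
items[3] = 2 → [5, 1, 8, 2]
items[-3] = items[0]*items[1] = 5*1 = 5 → [5, 5, 8, 2]
insert 2 at 3 → [5, 5, 8, 2, 2]
items[-4] = items[-1]*items[0] = 2*5 = 10 → [5, 10, 8, 2, 2]
append items[-1]+items[-1] = 2+2 = 4 → [5, 10, 8, 2, 2, 4]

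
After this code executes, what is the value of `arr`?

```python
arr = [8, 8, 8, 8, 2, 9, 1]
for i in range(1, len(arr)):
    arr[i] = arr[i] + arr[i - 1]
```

i=1: arr[1] = 8+8 = 16 → [8, 16, 8, 8, 2, 9, 1]
i=2: arr[2] = 8+16 = 24 → [8, 16, 24, 8, 2, 9, 1]
i=3: arr[3] = 8+24 = 32 → [8, 16, 24, 32, 2, 9, 1]
i=4: arr[4] = 2+32 = 34 → [8, 16, 24, 32, 34, 9, 1]
i=5: arr[5] = 9+34 = 43 → [8, 16, 24, 32, 34, 43, 1]
i=6: arr[6] = 1+43 = 44 → [8, 16, 24, 32, 34, 43, 44]

[8, 16, 24, 32, 34, 43, 44]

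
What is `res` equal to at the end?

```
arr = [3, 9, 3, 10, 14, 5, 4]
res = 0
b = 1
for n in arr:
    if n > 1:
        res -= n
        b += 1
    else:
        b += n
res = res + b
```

-40

n=3: >1, res = 0-3 = -3; b=2
n=9: >1, res = (-3)-9 = -12; b=3
n=3: >1, res = (-12)-3 = -15; b=4
n=10: >1, res = (-15)-10 = -25; b=5
n=14: >1, res = (-25)-14 = -39; b=6
n=5: >1, res = (-39)-5 = -44; b=7
n=4: >1, res = (-44)-4 = -48; b=8
res+b = (-48)+8 = -40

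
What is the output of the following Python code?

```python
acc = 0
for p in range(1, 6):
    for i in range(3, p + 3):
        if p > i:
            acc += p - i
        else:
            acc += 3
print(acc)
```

40

p=1,i=3: not 1>3, acc = 0+3 = 3
p=2,i=3: not 2>3, acc = 3+3 = 6
p=2,i=4: not 2>4, acc = 6+3 = 9
p=3,i=3: not 3>3, acc = 9+3 = 12
p=3,i=4: not 3>4, acc = 12+3 = 15
p=3,i=5: not 3>5, acc = 15+3 = 18
p=4,i=3: 4>3, acc = 18+1 = 19
p=4,i=4: not 4>4, acc = 19+3 = 22
p=4,i=5: not 4>5, acc = 22+3 = 25
p=4,i=6: not 4>6, acc = 25+3 = 28
p=5,i=3: 5>3, acc = 28+2 = 30
p=5,i=4: 5>4, acc = 30+1 = 31
p=5,i=5: not 5>5, acc = 31+3 = 34
p=5,i=6: not 5>6, acc = 34+3 = 37
p=5,i=7: not 5>7, acc = 37+3 = 40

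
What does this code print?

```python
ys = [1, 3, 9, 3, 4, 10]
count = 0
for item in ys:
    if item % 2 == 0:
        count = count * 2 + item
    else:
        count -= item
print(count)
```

-46

item=1: not even, count = 0-1 = -1
item=3: not even, count = (-1)-3 = -4
item=9: not even, count = (-4)-9 = -13
item=3: not even, count = (-13)-3 = -16
item=4: even, count = (-16)*2+4 = -28
item=10: even, count = (-28)*2+10 = -46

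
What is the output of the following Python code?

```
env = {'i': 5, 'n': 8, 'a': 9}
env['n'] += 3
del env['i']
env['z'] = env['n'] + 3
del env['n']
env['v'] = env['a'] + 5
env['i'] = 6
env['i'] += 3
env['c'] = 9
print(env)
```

{'a': 9, 'z': 14, 'v': 14, 'i': 9, 'c': 9}

env['n'] = 8+3 = 11 → {'i': 5, 'n': 11, 'a': 9}
del 'i' → {'n': 11, 'a': 9}
env['z'] = env['n']+3 = 14 → {'n': 11, 'a': 9, 'z': 14}
del 'n' → {'a': 9, 'z': 14}
env['v'] = env['a']+5 = 14 → {'a': 9, 'z': 14, 'v': 14}
env['i'] = 6 → {'a': 9, 'z': 14, 'v': 14, 'i': 6}
env['i'] = 6+3 = 9 → {'a': 9, 'z': 14, 'v': 14, 'i': 9}
env['c'] = 9 → {'a': 9, 'z': 14, 'v': 14, 'i': 9, 'c': 9}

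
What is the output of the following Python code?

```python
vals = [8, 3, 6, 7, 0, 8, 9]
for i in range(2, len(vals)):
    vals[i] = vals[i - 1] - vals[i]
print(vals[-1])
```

i=2: vals[2] = 3-6 = -3 → [8, 3, -3, 7, 0, 8, 9]
i=3: vals[3] = (-3)-7 = -10 → [8, 3, -3, -10, 0, 8, 9]
i=4: vals[4] = (-10)-0 = -10 → [8, 3, -3, -10, -10, 8, 9]
i=5: vals[5] = (-10)-8 = -18 → [8, 3, -3, -10, -10, -18, 9]
i=6: vals[6] = (-18)-9 = -27 → [8, 3, -3, -10, -10, -18, -27]

-27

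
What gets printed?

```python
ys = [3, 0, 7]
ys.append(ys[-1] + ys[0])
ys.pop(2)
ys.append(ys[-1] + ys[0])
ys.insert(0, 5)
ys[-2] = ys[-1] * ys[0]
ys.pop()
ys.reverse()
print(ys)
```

append ys[-1]+ys[0] = 7+3 = 10 → [3, 0, 7, 10]
pop(2) removes 7 → [3, 0, 10]
append ys[-1]+ys[0] = 10+3 = 13 → [3, 0, 10, 13]
insert 5 at 0 → [5, 3, 0, 10, 13]
ys[-2] = ys[-1]*ys[0] = 13*5 = 65 → [5, 3, 0, 65, 13]
pop() removes 13 → [5, 3, 0, 65]
reverse → [65, 0, 3, 5]

[65, 0, 3, 5]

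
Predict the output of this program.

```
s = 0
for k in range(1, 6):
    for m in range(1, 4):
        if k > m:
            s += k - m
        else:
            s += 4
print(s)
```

k=1,m=1: not 1>1, s = 0+4 = 4
k=1,m=2: not 1>2, s = 4+4 = 8
k=1,m=3: not 1>3, s = 8+4 = 12
k=2,m=1: 2>1, s = 12+1 = 13
k=2,m=2: not 2>2, s = 13+4 = 17
k=2,m=3: not 2>3, s = 17+4 = 21
k=3,m=1: 3>1, s = 21+2 = 23
k=3,m=2: 3>2, s = 23+1 = 24
k=3,m=3: not 3>3, s = 24+4 = 28
k=4,m=1: 4>1, s = 28+3 = 31
k=4,m=2: 4>2, s = 31+2 = 33
k=4,m=3: 4>3, s = 33+1 = 34
k=5,m=1: 5>1, s = 34+4 = 38
k=5,m=2: 5>2, s = 38+3 = 41
k=5,m=3: 5>3, s = 41+2 = 43

43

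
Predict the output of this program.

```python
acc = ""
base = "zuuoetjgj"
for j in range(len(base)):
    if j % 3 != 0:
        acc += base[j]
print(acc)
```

uuetgj

j=0: skip
j=1: add 'u' → 'u'
j=2: add 'u' → 'uu'
j=3: skip
j=4: add 'e' → 'uue'
j=5: add 't' → 'uuet'
j=6: skip
j=7: add 'g' → 'uuetg'
j=8: add 'j' → 'uuetgj'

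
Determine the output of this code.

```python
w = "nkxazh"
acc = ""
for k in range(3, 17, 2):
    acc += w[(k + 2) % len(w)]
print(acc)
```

hkahkah

k=3: add w[5]='h' → 'h'
k=5: add w[1]='k' → 'hk'
k=7: add w[3]='a' → 'hka'
k=9: add w[5]='h' → 'hkah'
k=11: add w[1]='k' → 'hkahk'
k=13: add w[3]='a' → 'hkahka'
k=15: add w[5]='h' → 'hkahkah'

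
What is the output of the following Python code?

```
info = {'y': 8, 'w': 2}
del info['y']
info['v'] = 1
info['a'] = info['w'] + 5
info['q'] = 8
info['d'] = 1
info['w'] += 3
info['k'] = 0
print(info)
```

del 'y' → {'w': 2}
info['v'] = 1 → {'w': 2, 'v': 1}
info['a'] = info['w']+5 = 7 → {'w': 2, 'v': 1, 'a': 7}
info['q'] = 8 → {'w': 2, 'v': 1, 'a': 7, 'q': 8}
info['d'] = 1 → {'w': 2, 'v': 1, 'a': 7, 'q': 8, 'd': 1}
info['w'] = 2+3 = 5 → {'w': 5, 'v': 1, 'a': 7, 'q': 8, 'd': 1}
info['k'] = 0 → {'w': 5, 'v': 1, 'a': 7, 'q': 8, 'd': 1, 'k': 0}

{'w': 5, 'v': 1, 'a': 7, 'q': 8, 'd': 1, 'k': 0}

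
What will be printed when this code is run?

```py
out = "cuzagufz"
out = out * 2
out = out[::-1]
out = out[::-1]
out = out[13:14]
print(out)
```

u

repeat ×2 → 'cuzagufzcuzagufz'
reverse → 'zfugazuczfugazuc'
reverse → 'cuzagufzcuzagufz'
slice [13:14] → 'u'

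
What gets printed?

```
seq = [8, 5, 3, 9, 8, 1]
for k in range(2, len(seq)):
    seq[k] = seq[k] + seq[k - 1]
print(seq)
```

k=2: seq[2] = 3+5 = 8 → [8, 5, 8, 9, 8, 1]
k=3: seq[3] = 9+8 = 17 → [8, 5, 8, 17, 8, 1]
k=4: seq[4] = 8+17 = 25 → [8, 5, 8, 17, 25, 1]
k=5: seq[5] = 1+25 = 26 → [8, 5, 8, 17, 25, 26]

[8, 5, 8, 17, 25, 26]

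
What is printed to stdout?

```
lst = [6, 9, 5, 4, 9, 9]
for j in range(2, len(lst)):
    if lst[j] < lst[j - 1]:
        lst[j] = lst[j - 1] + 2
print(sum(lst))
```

j=2: 5<9, lst[2] = 9+2 = 11 → [6, 9, 11, 4, 9, 9]
j=3: 4<11, lst[3] = 11+2 = 13 → [6, 9, 11, 13, 9, 9]
j=4: 9<13, lst[4] = 13+2 = 15 → [6, 9, 11, 13, 15, 9]
j=5: 9<15, lst[5] = 15+2 = 17 → [6, 9, 11, 13, 15, 17]
sum = 71

71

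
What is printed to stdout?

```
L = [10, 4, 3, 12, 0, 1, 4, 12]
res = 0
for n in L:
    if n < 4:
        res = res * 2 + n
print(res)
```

n=10: not <4
n=4: not <4
n=3: <4, res = 0*2+3 = 3
n=12: not <4
n=0: <4, res = 3*2+0 = 6
n=1: <4, res = 6*2+1 = 13
n=4: not <4
n=12: not <4

13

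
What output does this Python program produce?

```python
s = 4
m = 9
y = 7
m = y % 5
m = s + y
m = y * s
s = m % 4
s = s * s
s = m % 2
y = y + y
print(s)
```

0

m = 7%5 = 2
m = 4+7 = 11
m = 7*4 = 28
s = 28%4 = 0
s = 0*0 = 0
s = 28%2 = 0
y = 7+7 = 14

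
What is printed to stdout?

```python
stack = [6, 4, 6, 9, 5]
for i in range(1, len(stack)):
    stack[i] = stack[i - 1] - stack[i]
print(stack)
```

i=1: stack[1] = 6-4 = 2 → [6, 2, 6, 9, 5]
i=2: stack[2] = 2-6 = -4 → [6, 2, -4, 9, 5]
i=3: stack[3] = (-4)-9 = -13 → [6, 2, -4, -13, 5]
i=4: stack[4] = (-13)-5 = -18 → [6, 2, -4, -13, -18]

[6, 2, -4, -13, -18]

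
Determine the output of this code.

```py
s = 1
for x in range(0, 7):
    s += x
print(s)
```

22

x=0: s = 1+0 = 1
x=1: s = 1+1 = 2
x=2: s = 2+2 = 4
x=3: s = 4+3 = 7
x=4: s = 7+4 = 11
x=5: s = 11+5 = 16
x=6: s = 16+6 = 22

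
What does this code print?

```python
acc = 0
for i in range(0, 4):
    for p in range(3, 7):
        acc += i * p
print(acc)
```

i=0,p=3: acc = 0+0 = 0
i=0,p=4: acc = 0+0 = 0
i=0,p=5: acc = 0+0 = 0
i=0,p=6: acc = 0+0 = 0
i=1,p=3: acc = 0+3 = 3
i=1,p=4: acc = 3+4 = 7
i=1,p=5: acc = 7+5 = 12
i=1,p=6: acc = 12+6 = 18
i=2,p=3: acc = 18+6 = 24
i=2,p=4: acc = 24+8 = 32
i=2,p=5: acc = 32+10 = 42
i=2,p=6: acc = 42+12 = 54
i=3,p=3: acc = 54+9 = 63
i=3,p=4: acc = 63+12 = 75
i=3,p=5: acc = 75+15 = 90
i=3,p=6: acc = 90+18 = 108

108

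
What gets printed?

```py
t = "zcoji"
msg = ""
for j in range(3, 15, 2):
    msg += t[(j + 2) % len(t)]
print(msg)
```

zoicjz

j=3: add t[0]='z' → 'z'
j=5: add t[2]='o' → 'zo'
j=7: add t[4]='i' → 'zoi'
j=9: add t[1]='c' → 'zoic'
j=11: add t[3]='j' → 'zoicj'
j=13: add t[0]='z' → 'zoicjz'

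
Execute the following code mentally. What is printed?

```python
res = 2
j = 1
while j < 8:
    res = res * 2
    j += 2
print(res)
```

32

j=1: res = 2*2 = 4
j=3: res = 4*2 = 8
j=5: res = 8*2 = 16
j=7: res = 16*2 = 32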